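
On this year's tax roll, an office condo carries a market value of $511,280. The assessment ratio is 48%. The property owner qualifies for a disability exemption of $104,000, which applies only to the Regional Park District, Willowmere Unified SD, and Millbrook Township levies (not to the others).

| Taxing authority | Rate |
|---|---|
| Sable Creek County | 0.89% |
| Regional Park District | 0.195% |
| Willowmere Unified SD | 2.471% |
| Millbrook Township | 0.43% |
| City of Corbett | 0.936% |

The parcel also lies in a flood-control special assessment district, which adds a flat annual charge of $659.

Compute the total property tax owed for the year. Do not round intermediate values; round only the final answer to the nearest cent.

Assessed value = $511,280 × 0.48 = $245,414.4
Sable Creek County: $245,414.4 × 0.0089 = $2,184.18816
Regional Park District: ($245,414.4 − $104,000) × 0.00195 = $141,414.4 × 0.00195 = $275.75808
Willowmere Unified SD: ($245,414.4 − $104,000) × 0.02471 = $141,414.4 × 0.02471 = $3,494.349824
Millbrook Township: ($245,414.4 − $104,000) × 0.0043 = $141,414.4 × 0.0043 = $608.08192
City of Corbett: $245,414.4 × 0.00936 = $2,297.078784
Levies subtotal = $8,859.456768
Total = $8,859.456768 + $659 = $9,518.456768

$9,518.46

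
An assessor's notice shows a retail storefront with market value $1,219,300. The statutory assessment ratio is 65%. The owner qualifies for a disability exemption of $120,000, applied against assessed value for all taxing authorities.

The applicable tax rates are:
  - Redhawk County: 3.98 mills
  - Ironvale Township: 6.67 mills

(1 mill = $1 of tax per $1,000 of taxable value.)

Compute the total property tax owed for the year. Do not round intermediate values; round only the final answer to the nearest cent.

Assessed value = $1,219,300 × 0.65 = $792,545
Taxable value = $792,545 − $120,000 = $672,545
Redhawk County: $672,545 × 0.00398 = $2,676.7291
Ironvale Township: $672,545 × 0.00667 = $4,485.87515
Total = $2,676.7291 + $4,485.87515 = $7,162.60425

$7,162.60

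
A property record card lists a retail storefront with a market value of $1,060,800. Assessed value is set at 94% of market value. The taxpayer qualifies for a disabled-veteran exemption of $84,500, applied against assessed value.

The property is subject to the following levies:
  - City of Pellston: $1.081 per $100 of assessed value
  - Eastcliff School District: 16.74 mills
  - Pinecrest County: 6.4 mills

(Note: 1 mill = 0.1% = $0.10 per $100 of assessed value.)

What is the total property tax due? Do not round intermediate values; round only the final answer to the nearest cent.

Assessed value = $1,060,800 × 0.94 = $997,152
Taxable value = $997,152 − $84,500 = $912,652
City of Pellston: $912,652 × 0.01081 = $9,865.76812
Eastcliff School District: $912,652 × 0.01674 = $15,277.79448
Pinecrest County: $912,652 × 0.0064 = $5,840.9728
Total = $30,984.5354

$30,984.54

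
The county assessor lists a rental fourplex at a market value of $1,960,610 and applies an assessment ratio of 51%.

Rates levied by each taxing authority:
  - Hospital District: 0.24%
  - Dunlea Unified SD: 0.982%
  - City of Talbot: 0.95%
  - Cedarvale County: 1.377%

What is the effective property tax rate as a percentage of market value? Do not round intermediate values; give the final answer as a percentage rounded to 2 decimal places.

1.81%

Assessed value = $1,960,610 × 0.51 = $999,911.1
Hospital District: $999,911.1 × 0.0024 = $2,399.78664
Dunlea Unified SD: $999,911.1 × 0.00982 = $9,819.127002
City of Talbot: $999,911.1 × 0.0095 = $9,499.15545
Cedarvale County: $999,911.1 × 0.01377 = $13,768.775847
Total tax = $35,486.844939
Effective rate = $35,486.844939 ÷ $1,960,610 = 1.81% of market value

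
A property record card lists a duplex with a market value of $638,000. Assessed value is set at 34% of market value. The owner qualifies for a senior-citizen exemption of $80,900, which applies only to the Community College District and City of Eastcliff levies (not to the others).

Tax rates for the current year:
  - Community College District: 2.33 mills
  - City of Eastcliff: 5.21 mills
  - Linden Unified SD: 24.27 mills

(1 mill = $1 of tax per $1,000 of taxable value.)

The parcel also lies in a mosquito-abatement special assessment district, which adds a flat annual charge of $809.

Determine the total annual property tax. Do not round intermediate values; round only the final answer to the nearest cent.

$7,099.24

Assessed value = $638,000 × 0.34 = $216,920
Community College District: ($216,920 − $80,900) × 0.00233 = $136,020 × 0.00233 = $316.9266
City of Eastcliff: ($216,920 − $80,900) × 0.00521 = $136,020 × 0.00521 = $708.6642
Linden Unified SD: $216,920 × 0.02427 = $5,264.6484
Levies subtotal = $6,290.2392
Total = $6,290.2392 + $809 = $7,099.2392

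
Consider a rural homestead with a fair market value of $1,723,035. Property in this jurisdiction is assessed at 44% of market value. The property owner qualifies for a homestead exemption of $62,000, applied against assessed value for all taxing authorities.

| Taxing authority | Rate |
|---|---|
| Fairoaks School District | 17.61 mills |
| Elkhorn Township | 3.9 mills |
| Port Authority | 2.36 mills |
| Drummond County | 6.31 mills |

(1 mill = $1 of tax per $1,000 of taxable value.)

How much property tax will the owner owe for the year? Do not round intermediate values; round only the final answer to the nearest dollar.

Assessed value = $1,723,035 × 0.44 = $758,135.4
Taxable value = $758,135.4 − $62,000 = $696,135.4
Fairoaks School District: $696,135.4 × 0.01761 = $12,258.944394
Elkhorn Township: $696,135.4 × 0.0039 = $2,714.92806
Port Authority: $696,135.4 × 0.00236 = $1,642.879544
Drummond County: $696,135.4 × 0.00631 = $4,392.614374
Total = $12,258.944394 + $2,714.92806 + $1,642.879544 + $4,392.614374 = $21,009.366372

$21,009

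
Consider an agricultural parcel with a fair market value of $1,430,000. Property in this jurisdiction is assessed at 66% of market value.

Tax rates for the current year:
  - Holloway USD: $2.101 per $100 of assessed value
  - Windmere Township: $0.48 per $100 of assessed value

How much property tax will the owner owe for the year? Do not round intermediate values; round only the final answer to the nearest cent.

$24,359.48

Assessed value = $1,430,000 × 0.66 = $943,800
Holloway USD: $943,800 × 0.02101 = $19,829.238
Windmere Township: $943,800 × 0.0048 = $4,530.24
Total = $19,829.238 + $4,530.24 = $24,359.478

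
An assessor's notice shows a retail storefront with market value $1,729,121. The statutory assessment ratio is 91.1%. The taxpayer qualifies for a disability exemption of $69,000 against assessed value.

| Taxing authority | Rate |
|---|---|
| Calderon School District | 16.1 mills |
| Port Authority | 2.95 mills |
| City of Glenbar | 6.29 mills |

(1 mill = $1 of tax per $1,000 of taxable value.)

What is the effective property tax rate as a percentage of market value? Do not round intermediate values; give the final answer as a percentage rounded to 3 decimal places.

2.207%

Assessed value = $1,729,121 × 0.911 = $1,575,229.231
Taxable value = $1,575,229.231 − $69,000 = $1,506,229.231
Calderon School District: $1,506,229.231 × 0.0161 = $24,250.2906191
Port Authority: $1,506,229.231 × 0.00295 = $4,443.37623145
City of Glenbar: $1,506,229.231 × 0.00629 = $9,474.18186299
Total tax = $38,167.84871354
Effective rate = $38,167.84871354 ÷ $1,729,121 = 2.207% of market value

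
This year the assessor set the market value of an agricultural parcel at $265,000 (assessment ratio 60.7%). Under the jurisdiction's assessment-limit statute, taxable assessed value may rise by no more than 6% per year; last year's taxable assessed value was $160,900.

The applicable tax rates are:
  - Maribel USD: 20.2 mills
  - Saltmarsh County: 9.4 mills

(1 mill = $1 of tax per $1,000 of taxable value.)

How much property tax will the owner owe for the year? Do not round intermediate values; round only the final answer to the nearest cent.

$4,761.31

Uncapped assessed value = $265,000 × 0.607 = $160,855
Cap limit = $160,900 × 1.06 = $170,554
Taxable assessed value = min($160,855, $170,554) = $160,855 (cap does not bind)
Maribel USD: $160,855 × 0.0202 = $3,249.271
Saltmarsh County: $160,855 × 0.0094 = $1,512.037
Total = $4,761.308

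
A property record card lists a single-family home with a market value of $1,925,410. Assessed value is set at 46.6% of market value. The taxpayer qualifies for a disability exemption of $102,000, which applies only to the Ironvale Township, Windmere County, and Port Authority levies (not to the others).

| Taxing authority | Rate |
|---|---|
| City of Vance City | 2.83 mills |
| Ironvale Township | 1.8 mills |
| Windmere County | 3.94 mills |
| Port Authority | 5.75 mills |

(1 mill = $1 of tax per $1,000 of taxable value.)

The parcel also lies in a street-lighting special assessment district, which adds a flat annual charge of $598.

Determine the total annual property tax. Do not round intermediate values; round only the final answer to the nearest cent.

$12,274.51

Assessed value = $1,925,410 × 0.466 = $897,241.06
City of Vance City: $897,241.06 × 0.00283 = $2,539.1921998
Ironvale Township: ($897,241.06 − $102,000) × 0.0018 = $795,241.06 × 0.0018 = $1,431.433908
Windmere County: ($897,241.06 − $102,000) × 0.00394 = $795,241.06 × 0.00394 = $3,133.2497764
Port Authority: ($897,241.06 − $102,000) × 0.00575 = $795,241.06 × 0.00575 = $4,572.636095
Levies subtotal = $11,676.5119792
Total = $11,676.5119792 + $598 = $12,274.5119792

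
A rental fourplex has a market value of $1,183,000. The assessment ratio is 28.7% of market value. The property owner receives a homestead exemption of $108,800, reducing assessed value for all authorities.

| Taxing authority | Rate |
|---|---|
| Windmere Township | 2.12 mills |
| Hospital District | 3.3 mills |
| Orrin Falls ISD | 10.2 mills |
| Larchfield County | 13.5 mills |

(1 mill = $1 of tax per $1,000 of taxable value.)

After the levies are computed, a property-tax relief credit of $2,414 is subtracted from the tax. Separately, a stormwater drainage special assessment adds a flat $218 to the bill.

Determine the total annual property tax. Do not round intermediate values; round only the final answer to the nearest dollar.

$4,523

Assessed value = $1,183,000 × 0.287 = $339,521
Taxable value = $339,521 − $108,800 = $230,721
Windmere Township: $230,721 × 0.00212 = $489.12852
Hospital District: $230,721 × 0.0033 = $761.3793
Orrin Falls ISD: $230,721 × 0.0102 = $2,353.3542
Larchfield County: $230,721 × 0.0135 = $3,114.7335
Levies subtotal = $6,718.59552
After credit = $6,718.59552 − $2,414 = $4,304.59552
Total = $4,304.59552 + $218 = $4,522.59552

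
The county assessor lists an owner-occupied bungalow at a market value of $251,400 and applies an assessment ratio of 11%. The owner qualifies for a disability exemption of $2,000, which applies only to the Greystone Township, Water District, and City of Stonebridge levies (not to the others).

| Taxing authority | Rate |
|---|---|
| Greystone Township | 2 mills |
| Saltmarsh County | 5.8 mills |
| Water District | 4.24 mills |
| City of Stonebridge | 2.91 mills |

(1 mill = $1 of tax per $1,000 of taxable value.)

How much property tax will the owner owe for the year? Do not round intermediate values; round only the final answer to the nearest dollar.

$395

Assessed value = $251,400 × 0.11 = $27,654
Greystone Township: ($27,654 − $2,000) × 0.002 = $25,654 × 0.002 = $51.308
Saltmarsh County: $27,654 × 0.0058 = $160.3932
Water District: ($27,654 − $2,000) × 0.00424 = $25,654 × 0.00424 = $108.77296
City of Stonebridge: ($27,654 − $2,000) × 0.00291 = $25,654 × 0.00291 = $74.65314
Total = $395.1273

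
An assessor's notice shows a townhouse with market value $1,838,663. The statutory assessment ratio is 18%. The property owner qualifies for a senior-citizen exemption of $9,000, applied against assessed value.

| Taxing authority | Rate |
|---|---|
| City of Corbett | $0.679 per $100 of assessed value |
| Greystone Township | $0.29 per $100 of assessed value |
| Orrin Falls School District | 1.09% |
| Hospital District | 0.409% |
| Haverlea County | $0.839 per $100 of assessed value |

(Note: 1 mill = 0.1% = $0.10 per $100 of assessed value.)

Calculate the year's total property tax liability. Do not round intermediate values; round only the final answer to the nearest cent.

Assessed value = $1,838,663 × 0.18 = $330,959.34
Taxable value = $330,959.34 − $9,000 = $321,959.34
City of Corbett: $321,959.34 × 0.00679 = $2,186.1039186
Greystone Township: $321,959.34 × 0.0029 = $933.682086
Orrin Falls School District: $321,959.34 × 0.0109 = $3,509.356806
Hospital District: $321,959.34 × 0.00409 = $1,316.8137006
Haverlea County: $321,959.34 × 0.00839 = $2,701.2388626
Total = $10,647.1953738

$10,647.20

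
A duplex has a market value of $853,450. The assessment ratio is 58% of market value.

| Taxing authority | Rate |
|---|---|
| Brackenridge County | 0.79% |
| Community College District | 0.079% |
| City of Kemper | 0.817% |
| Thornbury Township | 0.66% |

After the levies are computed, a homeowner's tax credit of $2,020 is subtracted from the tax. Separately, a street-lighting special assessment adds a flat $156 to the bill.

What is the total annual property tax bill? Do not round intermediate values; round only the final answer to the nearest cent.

Assessed value = $853,450 × 0.58 = $495,001
Brackenridge County: $495,001 × 0.0079 = $3,910.5079
Community College District: $495,001 × 0.00079 = $391.05079
City of Kemper: $495,001 × 0.00817 = $4,044.15817
Thornbury Township: $495,001 × 0.0066 = $3,267.0066
Levies subtotal = $11,612.72346
After credit = $11,612.72346 − $2,020 = $9,592.72346
Total = $9,592.72346 + $156 = $9,748.72346

$9,748.72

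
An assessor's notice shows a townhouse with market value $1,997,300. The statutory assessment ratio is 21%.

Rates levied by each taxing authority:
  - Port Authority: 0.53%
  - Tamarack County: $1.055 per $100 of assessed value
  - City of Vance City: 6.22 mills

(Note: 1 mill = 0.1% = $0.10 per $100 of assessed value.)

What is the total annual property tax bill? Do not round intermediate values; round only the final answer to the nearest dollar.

$9,257

Assessed value = $1,997,300 × 0.21 = $419,433
Port Authority: $419,433 × 0.0053 = $2,222.9949
Tamarack County: $419,433 × 0.01055 = $4,425.01815
City of Vance City: $419,433 × 0.00622 = $2,608.87326
Total = $9,256.88631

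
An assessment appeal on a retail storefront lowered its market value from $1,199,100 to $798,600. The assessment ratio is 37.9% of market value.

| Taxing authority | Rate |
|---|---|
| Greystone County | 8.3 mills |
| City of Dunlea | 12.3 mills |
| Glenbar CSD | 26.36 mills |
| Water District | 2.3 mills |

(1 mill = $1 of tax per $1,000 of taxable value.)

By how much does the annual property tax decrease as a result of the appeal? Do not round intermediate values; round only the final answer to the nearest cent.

Old assessed value = $1,199,100 × 0.379 = $454,458.9
New assessed value = $798,600 × 0.379 = $302,669.4
Combined rate = 0.0083 + 0.0123 + 0.02636 + 0.0023 = 0.04926
Old tax = $454,458.9 × 0.04926 = $22,386.645414
New tax = $302,669.4 × 0.04926 = $14,909.494644
Reduction = $22,386.645414 − $14,909.494644 = $7,477.15077

$7,477.15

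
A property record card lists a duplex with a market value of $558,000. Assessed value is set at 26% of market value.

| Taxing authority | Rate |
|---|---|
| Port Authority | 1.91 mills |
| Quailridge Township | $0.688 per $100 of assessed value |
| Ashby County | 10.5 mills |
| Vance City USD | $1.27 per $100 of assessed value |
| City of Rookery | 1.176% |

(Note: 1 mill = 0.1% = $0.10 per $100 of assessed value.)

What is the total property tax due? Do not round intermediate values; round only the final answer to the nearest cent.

$6,347.25

Assessed value = $558,000 × 0.26 = $145,080
Port Authority: $145,080 × 0.00191 = $277.1028
Quailridge Township: $145,080 × 0.00688 = $998.1504
Ashby County: $145,080 × 0.0105 = $1,523.34
Vance City USD: $145,080 × 0.0127 = $1,842.516
City of Rookery: $145,080 × 0.01176 = $1,706.1408
Total = $6,347.25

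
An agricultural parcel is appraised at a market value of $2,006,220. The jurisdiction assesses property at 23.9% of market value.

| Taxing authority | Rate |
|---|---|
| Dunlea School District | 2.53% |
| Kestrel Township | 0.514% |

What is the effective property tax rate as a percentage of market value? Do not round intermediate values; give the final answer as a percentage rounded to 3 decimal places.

Assessed value = $2,006,220 × 0.239 = $479,486.58
Dunlea School District: $479,486.58 × 0.0253 = $12,131.010474
Kestrel Township: $479,486.58 × 0.00514 = $2,464.5610212
Total tax = $14,595.5714952
Effective rate = $14,595.5714952 ÷ $2,006,220 = 0.728% of market value

0.728%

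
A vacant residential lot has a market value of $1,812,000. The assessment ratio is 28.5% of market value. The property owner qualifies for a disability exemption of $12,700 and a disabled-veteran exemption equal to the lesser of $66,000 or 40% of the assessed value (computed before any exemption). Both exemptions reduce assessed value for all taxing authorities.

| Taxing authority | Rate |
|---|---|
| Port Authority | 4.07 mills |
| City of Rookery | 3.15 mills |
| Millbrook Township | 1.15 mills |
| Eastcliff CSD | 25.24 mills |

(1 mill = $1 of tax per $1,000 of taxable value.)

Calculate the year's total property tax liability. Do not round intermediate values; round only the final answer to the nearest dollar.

$14,712

Assessed value = $1,812,000 × 0.285 = $516,420
Disabled-veteran exemption = min($66,000, 40% × $516,420) = min($66,000, $206,568) = $66,000 (dollar cap binds)
Taxable value = $516,420 − $12,700 − $66,000 = $437,720
Port Authority: $437,720 × 0.00407 = $1,781.5204
City of Rookery: $437,720 × 0.00315 = $1,378.818
Millbrook Township: $437,720 × 0.00115 = $503.378
Eastcliff CSD: $437,720 × 0.02524 = $11,048.0528
Total = $14,711.7692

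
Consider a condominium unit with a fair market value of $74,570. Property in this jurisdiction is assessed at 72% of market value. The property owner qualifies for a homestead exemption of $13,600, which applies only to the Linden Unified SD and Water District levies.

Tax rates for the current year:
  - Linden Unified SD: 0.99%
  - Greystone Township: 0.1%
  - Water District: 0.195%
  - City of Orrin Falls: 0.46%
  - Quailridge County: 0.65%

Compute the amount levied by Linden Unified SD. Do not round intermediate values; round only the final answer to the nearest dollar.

Assessed value = $74,570 × 0.72 = $53,690.4
Linden Unified SD taxable value = $53,690.4 − $13,600 = $40,090.4
Linden Unified SD levy = $40,090.4 × 0.0099 = $396.89496

$397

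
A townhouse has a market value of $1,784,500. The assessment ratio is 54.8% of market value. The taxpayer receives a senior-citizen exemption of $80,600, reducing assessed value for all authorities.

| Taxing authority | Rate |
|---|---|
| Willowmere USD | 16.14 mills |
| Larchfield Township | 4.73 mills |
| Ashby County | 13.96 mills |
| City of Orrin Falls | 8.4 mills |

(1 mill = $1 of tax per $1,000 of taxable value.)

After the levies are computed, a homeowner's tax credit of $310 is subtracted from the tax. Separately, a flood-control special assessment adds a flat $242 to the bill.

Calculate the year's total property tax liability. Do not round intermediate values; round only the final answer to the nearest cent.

$38,722.54

Assessed value = $1,784,500 × 0.548 = $977,906
Taxable value = $977,906 − $80,600 = $897,306
Willowmere USD: $897,306 × 0.01614 = $14,482.51884
Larchfield Township: $897,306 × 0.00473 = $4,244.25738
Ashby County: $897,306 × 0.01396 = $12,526.39176
City of Orrin Falls: $897,306 × 0.0084 = $7,537.3704
Levies subtotal = $38,790.53838
After credit = $38,790.53838 − $310 = $38,480.53838
Total = $38,480.53838 + $242 = $38,722.53838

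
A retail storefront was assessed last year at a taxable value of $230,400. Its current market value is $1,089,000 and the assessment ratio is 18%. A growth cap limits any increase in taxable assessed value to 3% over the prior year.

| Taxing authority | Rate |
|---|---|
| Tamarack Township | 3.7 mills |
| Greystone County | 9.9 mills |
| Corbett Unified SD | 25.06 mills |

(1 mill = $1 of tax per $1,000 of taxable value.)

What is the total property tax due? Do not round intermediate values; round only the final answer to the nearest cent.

$7,578.13

Uncapped assessed value = $1,089,000 × 0.18 = $196,020
Cap limit = $230,400 × 1.03 = $237,312
Taxable assessed value = min($196,020, $237,312) = $196,020 (cap does not bind)
Tamarack Township: $196,020 × 0.0037 = $725.274
Greystone County: $196,020 × 0.0099 = $1,940.598
Corbett Unified SD: $196,020 × 0.02506 = $4,912.2612
Total = $7,578.1332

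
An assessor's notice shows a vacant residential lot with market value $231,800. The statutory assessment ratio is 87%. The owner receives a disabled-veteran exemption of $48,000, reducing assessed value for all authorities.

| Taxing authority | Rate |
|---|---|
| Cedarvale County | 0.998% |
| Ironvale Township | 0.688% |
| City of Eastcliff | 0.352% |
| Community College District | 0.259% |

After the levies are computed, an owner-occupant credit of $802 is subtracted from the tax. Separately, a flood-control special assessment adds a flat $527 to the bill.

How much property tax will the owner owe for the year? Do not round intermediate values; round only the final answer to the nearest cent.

Assessed value = $231,800 × 0.87 = $201,666
Taxable value = $201,666 − $48,000 = $153,666
Cedarvale County: $153,666 × 0.00998 = $1,533.58668
Ironvale Township: $153,666 × 0.00688 = $1,057.22208
City of Eastcliff: $153,666 × 0.00352 = $540.90432
Community College District: $153,666 × 0.00259 = $397.99494
Levies subtotal = $3,529.70802
After credit = $3,529.70802 − $802 = $2,727.70802
Total = $2,727.70802 + $527 = $3,254.70802

$3,254.71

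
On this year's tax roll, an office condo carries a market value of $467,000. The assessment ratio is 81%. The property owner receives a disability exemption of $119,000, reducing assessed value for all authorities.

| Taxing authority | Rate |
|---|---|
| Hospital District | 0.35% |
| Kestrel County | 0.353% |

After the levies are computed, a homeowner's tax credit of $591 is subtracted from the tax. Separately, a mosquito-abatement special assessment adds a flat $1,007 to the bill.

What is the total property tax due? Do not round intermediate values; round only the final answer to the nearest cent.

$2,238.67

Assessed value = $467,000 × 0.81 = $378,270
Taxable value = $378,270 − $119,000 = $259,270
Hospital District: $259,270 × 0.0035 = $907.445
Kestrel County: $259,270 × 0.00353 = $915.2231
Levies subtotal = $1,822.6681
After credit = $1,822.6681 − $591 = $1,231.6681
Total = $1,231.6681 + $1,007 = $2,238.6681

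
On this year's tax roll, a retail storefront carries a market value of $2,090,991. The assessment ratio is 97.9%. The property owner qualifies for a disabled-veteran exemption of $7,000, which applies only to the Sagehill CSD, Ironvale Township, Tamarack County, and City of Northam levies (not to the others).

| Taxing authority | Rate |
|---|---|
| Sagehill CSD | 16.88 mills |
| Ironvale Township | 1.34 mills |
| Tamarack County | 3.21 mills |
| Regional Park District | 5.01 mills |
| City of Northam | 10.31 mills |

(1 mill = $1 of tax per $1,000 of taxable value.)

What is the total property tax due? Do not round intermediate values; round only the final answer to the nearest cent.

$75,008.02

Assessed value = $2,090,991 × 0.979 = $2,047,080.189
Sagehill CSD: ($2,047,080.189 − $7,000) × 0.01688 = $2,040,080.189 × 0.01688 = $34,436.55359032
Ironvale Township: ($2,047,080.189 − $7,000) × 0.00134 = $2,040,080.189 × 0.00134 = $2,733.70745326
Tamarack County: ($2,047,080.189 − $7,000) × 0.00321 = $2,040,080.189 × 0.00321 = $6,548.65740669
Regional Park District: $2,047,080.189 × 0.00501 = $10,255.87174689
City of Northam: ($2,047,080.189 − $7,000) × 0.01031 = $2,040,080.189 × 0.01031 = $21,033.22674859
Total = $75,008.01694575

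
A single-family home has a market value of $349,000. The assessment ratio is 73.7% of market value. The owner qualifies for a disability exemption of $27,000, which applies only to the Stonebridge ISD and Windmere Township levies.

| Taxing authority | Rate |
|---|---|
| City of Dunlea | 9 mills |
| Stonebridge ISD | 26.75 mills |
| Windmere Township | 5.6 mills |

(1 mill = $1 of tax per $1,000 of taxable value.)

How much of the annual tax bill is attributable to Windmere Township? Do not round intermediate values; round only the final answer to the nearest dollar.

Assessed value = $349,000 × 0.737 = $257,213
Windmere Township taxable value = $257,213 − $27,000 = $230,213
Windmere Township levy = $230,213 × 0.0056 = $1,289.1928

$1,289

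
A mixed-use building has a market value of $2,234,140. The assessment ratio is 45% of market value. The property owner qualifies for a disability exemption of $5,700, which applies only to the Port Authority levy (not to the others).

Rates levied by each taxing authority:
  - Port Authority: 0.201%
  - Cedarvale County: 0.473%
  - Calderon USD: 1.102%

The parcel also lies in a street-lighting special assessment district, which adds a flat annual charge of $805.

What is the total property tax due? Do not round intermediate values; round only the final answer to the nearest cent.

$18,648.79

Assessed value = $2,234,140 × 0.45 = $1,005,363
Port Authority: ($1,005,363 − $5,700) × 0.00201 = $999,663 × 0.00201 = $2,009.32263
Cedarvale County: $1,005,363 × 0.00473 = $4,755.36699
Calderon USD: $1,005,363 × 0.01102 = $11,079.10026
Levies subtotal = $17,843.78988
Total = $17,843.78988 + $805 = $18,648.78988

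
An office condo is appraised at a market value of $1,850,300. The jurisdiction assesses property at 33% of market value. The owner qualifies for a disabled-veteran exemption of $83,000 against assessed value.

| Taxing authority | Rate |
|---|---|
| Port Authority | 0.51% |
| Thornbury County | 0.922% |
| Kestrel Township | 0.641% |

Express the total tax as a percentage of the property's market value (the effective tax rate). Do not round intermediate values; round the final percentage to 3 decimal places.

Assessed value = $1,850,300 × 0.33 = $610,599
Taxable value = $610,599 − $83,000 = $527,599
Port Authority: $527,599 × 0.0051 = $2,690.7549
Thornbury County: $527,599 × 0.00922 = $4,864.46278
Kestrel Township: $527,599 × 0.00641 = $3,381.90959
Total tax = $10,937.12727
Effective rate = $10,937.12727 ÷ $1,850,300 = 0.591% of market value

0.591%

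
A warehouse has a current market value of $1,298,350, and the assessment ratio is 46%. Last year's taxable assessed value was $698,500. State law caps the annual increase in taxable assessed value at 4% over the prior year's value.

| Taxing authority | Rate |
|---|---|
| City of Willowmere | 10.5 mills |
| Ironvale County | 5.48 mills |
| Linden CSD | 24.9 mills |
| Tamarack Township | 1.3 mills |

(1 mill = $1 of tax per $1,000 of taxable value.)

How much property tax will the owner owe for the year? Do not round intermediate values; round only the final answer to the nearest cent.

$25,191.63

Uncapped assessed value = $1,298,350 × 0.46 = $597,241
Cap limit = $698,500 × 1.04 = $726,440
Taxable assessed value = min($597,241, $726,440) = $597,241 (cap does not bind)
City of Willowmere: $597,241 × 0.0105 = $6,271.0305
Ironvale County: $597,241 × 0.00548 = $3,272.88068
Linden CSD: $597,241 × 0.0249 = $14,871.3009
Tamarack Township: $597,241 × 0.0013 = $776.4133
Total = $25,191.62538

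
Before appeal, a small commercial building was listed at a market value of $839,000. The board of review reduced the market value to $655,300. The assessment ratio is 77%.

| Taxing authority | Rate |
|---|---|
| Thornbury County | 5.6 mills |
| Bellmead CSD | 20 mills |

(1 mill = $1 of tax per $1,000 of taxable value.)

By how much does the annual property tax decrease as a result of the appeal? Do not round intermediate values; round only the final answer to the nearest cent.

$3,621.09

Old assessed value = $839,000 × 0.77 = $646,030
New assessed value = $655,300 × 0.77 = $504,581
Combined rate = 0.0056 + 0.02 = 0.0256
Old tax = $646,030 × 0.0256 = $16,538.368
New tax = $504,581 × 0.0256 = $12,917.2736
Reduction = $16,538.368 − $12,917.2736 = $3,621.0944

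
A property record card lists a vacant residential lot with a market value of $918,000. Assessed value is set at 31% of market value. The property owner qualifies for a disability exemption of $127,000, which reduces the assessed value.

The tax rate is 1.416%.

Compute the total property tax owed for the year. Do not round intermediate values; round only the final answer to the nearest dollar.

$2,231

Assessed value = $918,000 × 0.31 = $284,580
Taxable value = $284,580 − $127,000 = $157,580
Tax = $157,580 × 0.01416 = $2,231.3328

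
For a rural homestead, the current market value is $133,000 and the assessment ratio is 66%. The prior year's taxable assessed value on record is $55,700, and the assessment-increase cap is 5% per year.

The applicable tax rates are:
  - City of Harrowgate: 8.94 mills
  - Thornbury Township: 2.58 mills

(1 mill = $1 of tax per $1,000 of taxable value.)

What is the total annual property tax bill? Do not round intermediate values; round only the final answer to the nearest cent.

Uncapped assessed value = $133,000 × 0.66 = $87,780
Cap limit = $55,700 × 1.05 = $58,485
Taxable assessed value = min($87,780, $58,485) = $58,485 (cap binds)
City of Harrowgate: $58,485 × 0.00894 = $522.8559
Thornbury Township: $58,485 × 0.00258 = $150.8913
Total = $673.7472

$673.75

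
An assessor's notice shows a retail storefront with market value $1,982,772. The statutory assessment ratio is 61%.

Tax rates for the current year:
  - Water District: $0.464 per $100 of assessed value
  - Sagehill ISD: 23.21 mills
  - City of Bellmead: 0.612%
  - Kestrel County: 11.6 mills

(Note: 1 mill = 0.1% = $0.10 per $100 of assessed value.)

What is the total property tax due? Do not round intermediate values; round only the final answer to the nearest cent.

Assessed value = $1,982,772 × 0.61 = $1,209,490.92
Water District: $1,209,490.92 × 0.00464 = $5,612.0378688
Sagehill ISD: $1,209,490.92 × 0.02321 = $28,072.2842532
City of Bellmead: $1,209,490.92 × 0.00612 = $7,402.0844304
Kestrel County: $1,209,490.92 × 0.0116 = $14,030.094672
Total = $55,116.5012244

$55,116.50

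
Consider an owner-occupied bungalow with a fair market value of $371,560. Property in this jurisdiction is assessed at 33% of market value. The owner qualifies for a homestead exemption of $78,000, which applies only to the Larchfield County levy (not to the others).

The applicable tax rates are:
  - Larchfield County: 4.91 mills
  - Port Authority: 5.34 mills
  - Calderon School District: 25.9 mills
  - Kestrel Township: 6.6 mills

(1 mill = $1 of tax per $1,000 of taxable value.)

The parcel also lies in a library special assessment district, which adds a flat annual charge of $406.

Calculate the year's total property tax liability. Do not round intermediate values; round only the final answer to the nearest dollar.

Assessed value = $371,560 × 0.33 = $122,614.8
Larchfield County: ($122,614.8 − $78,000) × 0.00491 = $44,614.8 × 0.00491 = $219.058668
Port Authority: $122,614.8 × 0.00534 = $654.763032
Calderon School District: $122,614.8 × 0.0259 = $3,175.72332
Kestrel Township: $122,614.8 × 0.0066 = $809.25768
Levies subtotal = $4,858.8027
Total = $4,858.8027 + $406 = $5,264.8027

$5,265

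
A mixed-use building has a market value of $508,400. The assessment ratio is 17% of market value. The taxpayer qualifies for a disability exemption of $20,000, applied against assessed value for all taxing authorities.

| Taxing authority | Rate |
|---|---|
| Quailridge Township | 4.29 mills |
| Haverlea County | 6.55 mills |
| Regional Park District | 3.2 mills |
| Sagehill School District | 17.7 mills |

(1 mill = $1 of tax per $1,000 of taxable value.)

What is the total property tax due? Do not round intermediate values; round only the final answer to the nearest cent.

Assessed value = $508,400 × 0.17 = $86,428
Taxable value = $86,428 − $20,000 = $66,428
Quailridge Township: $66,428 × 0.00429 = $284.97612
Haverlea County: $66,428 × 0.00655 = $435.1034
Regional Park District: $66,428 × 0.0032 = $212.5696
Sagehill School District: $66,428 × 0.0177 = $1,175.7756
Total = $284.97612 + $435.1034 + $212.5696 + $1,175.7756 = $2,108.42472

$2,108.42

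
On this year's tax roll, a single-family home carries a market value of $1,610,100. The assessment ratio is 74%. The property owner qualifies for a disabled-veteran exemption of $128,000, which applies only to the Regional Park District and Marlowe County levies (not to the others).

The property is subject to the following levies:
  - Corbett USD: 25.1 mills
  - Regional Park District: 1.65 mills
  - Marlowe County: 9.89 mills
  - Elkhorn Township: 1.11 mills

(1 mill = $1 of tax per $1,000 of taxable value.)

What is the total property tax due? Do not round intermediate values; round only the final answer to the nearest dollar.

$43,501

Assessed value = $1,610,100 × 0.74 = $1,191,474
Corbett USD: $1,191,474 × 0.0251 = $29,905.9974
Regional Park District: ($1,191,474 − $128,000) × 0.00165 = $1,063,474 × 0.00165 = $1,754.7321
Marlowe County: ($1,191,474 − $128,000) × 0.00989 = $1,063,474 × 0.00989 = $10,517.75786
Elkhorn Township: $1,191,474 × 0.00111 = $1,322.53614
Total = $43,501.0235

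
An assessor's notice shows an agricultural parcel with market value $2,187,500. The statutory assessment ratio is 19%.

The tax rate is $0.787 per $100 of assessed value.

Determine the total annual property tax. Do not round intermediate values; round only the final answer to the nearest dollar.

Assessed value = $2,187,500 × 0.19 = $415,625
Tax = $415,625 × 0.00787 = $3,270.96875

$3,271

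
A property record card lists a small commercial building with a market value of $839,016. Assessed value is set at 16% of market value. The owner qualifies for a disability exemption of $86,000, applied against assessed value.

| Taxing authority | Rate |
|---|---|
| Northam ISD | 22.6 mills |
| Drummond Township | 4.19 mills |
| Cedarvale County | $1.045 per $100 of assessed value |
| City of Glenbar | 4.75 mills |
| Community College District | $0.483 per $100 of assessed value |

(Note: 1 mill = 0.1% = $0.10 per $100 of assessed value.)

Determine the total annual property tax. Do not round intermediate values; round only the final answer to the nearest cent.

$2,258.72

Assessed value = $839,016 × 0.16 = $134,242.56
Taxable value = $134,242.56 − $86,000 = $48,242.56
Northam ISD: $48,242.56 × 0.0226 = $1,090.281856
Drummond Township: $48,242.56 × 0.00419 = $202.1363264
Cedarvale County: $48,242.56 × 0.01045 = $504.134752
City of Glenbar: $48,242.56 × 0.00475 = $229.15216
Community College District: $48,242.56 × 0.00483 = $233.0115648
Total = $2,258.7166592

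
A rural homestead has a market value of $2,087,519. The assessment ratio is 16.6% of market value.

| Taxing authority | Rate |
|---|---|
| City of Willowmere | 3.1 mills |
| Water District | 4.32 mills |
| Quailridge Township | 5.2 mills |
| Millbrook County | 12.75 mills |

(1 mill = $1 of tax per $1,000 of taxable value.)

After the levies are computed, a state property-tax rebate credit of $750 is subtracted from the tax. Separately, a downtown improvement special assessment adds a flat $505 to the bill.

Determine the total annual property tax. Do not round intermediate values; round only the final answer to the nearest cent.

Assessed value = $2,087,519 × 0.166 = $346,528.154
City of Willowmere: $346,528.154 × 0.0031 = $1,074.2372774
Water District: $346,528.154 × 0.00432 = $1,497.00162528
Quailridge Township: $346,528.154 × 0.0052 = $1,801.9464008
Millbrook County: $346,528.154 × 0.01275 = $4,418.2339635
Levies subtotal = $8,791.41926698
After credit = $8,791.41926698 − $750 = $8,041.41926698
Total = $8,041.41926698 + $505 = $8,546.41926698

$8,546.42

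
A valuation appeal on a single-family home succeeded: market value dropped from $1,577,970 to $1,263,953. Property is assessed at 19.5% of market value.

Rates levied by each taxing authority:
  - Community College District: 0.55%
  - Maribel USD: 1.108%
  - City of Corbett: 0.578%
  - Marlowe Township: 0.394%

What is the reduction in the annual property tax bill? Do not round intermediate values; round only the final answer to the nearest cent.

$1,610.44

Old assessed value = $1,577,970 × 0.195 = $307,704.15
New assessed value = $1,263,953 × 0.195 = $246,470.835
Combined rate = 0.0055 + 0.01108 + 0.00578 + 0.00394 = 0.0263
Old tax = $307,704.15 × 0.0263 = $8,092.619145
New tax = $246,470.835 × 0.0263 = $6,482.1829605
Reduction = $8,092.619145 − $6,482.1829605 = $1,610.4361845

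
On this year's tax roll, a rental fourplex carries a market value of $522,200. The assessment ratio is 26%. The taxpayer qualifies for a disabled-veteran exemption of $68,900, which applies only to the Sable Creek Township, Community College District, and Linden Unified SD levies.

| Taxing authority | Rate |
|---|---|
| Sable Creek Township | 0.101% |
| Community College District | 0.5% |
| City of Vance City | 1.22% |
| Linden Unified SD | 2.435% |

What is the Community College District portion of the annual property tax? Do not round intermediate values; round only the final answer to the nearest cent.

Assessed value = $522,200 × 0.26 = $135,772
Community College District taxable value = $135,772 − $68,900 = $66,872
Community College District levy = $66,872 × 0.005 = $334.36

$334.36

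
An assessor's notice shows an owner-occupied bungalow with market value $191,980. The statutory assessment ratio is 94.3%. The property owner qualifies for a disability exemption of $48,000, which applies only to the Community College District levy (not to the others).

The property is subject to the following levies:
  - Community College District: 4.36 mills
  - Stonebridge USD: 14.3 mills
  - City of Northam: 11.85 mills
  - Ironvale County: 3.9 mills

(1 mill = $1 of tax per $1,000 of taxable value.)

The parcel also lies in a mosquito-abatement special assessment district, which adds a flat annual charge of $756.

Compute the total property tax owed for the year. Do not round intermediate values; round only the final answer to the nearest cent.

$6,776.21

Assessed value = $191,980 × 0.943 = $181,037.14
Community College District: ($181,037.14 − $48,000) × 0.00436 = $133,037.14 × 0.00436 = $580.0419304
Stonebridge USD: $181,037.14 × 0.0143 = $2,588.831102
City of Northam: $181,037.14 × 0.01185 = $2,145.290109
Ironvale County: $181,037.14 × 0.0039 = $706.044846
Levies subtotal = $6,020.2079874
Total = $6,020.2079874 + $756 = $6,776.2079874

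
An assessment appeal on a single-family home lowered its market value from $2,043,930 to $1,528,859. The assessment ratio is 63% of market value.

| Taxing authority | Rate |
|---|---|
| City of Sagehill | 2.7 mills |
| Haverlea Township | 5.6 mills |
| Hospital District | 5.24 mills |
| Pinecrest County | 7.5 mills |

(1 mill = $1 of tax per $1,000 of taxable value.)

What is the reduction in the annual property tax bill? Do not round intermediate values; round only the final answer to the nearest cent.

Old assessed value = $2,043,930 × 0.63 = $1,287,675.9
New assessed value = $1,528,859 × 0.63 = $963,181.17
Combined rate = 0.0027 + 0.0056 + 0.00524 + 0.0075 = 0.02104
Old tax = $1,287,675.9 × 0.02104 = $27,092.700936
New tax = $963,181.17 × 0.02104 = $20,265.3318168
Reduction = $27,092.700936 − $20,265.3318168 = $6,827.3691192

$6,827.37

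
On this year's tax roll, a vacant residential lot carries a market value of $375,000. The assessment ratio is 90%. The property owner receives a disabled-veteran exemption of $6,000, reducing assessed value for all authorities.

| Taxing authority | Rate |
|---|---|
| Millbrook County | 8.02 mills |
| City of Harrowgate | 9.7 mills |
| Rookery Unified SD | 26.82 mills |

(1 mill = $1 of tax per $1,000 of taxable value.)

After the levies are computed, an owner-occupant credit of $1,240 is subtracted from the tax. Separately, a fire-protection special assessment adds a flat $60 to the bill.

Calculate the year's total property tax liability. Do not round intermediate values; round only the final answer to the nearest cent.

Assessed value = $375,000 × 0.9 = $337,500
Taxable value = $337,500 − $6,000 = $331,500
Millbrook County: $331,500 × 0.00802 = $2,658.63
City of Harrowgate: $331,500 × 0.0097 = $3,215.55
Rookery Unified SD: $331,500 × 0.02682 = $8,890.83
Levies subtotal = $14,765.01
After credit = $14,765.01 − $1,240 = $13,525.01
Total = $13,525.01 + $60 = $13,585.01

$13,585.01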